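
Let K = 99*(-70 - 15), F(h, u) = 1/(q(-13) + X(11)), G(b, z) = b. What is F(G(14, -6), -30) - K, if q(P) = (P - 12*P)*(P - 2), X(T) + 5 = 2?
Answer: 18075419/2148 ≈ 8415.0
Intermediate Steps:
X(T) = -3 (X(T) = -5 + 2 = -3)
q(P) = -11*P*(-2 + P) (q(P) = (-11*P)*(-2 + P) = -11*P*(-2 + P))
F(h, u) = -1/2148 (F(h, u) = 1/(11*(-13)*(2 - 1*(-13)) - 3) = 1/(11*(-13)*(2 + 13) - 3) = 1/(11*(-13)*15 - 3) = 1/(-2145 - 3) = 1/(-2148) = -1/2148)
K = -8415 (K = 99*(-85) = -8415)
F(G(14, -6), -30) - K = -1/2148 - 1*(-8415) = -1/2148 + 8415 = 18075419/2148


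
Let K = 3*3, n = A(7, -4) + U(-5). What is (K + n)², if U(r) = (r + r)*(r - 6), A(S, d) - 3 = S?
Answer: 16641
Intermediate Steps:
A(S, d) = 3 + S
U(r) = 2*r*(-6 + r) (U(r) = (2*r)*(-6 + r) = 2*r*(-6 + r))
n = 120 (n = (3 + 7) + 2*(-5)*(-6 - 5) = 10 + 2*(-5)*(-11) = 10 + 110 = 120)
K = 9
(K + n)² = (9 + 120)² = 129² = 16641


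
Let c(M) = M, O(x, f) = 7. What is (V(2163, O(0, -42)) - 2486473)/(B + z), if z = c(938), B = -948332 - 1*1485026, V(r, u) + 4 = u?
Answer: 248647/243242 ≈ 1.0222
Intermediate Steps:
V(r, u) = -4 + u
B = -2433358 (B = -948332 - 1485026 = -2433358)
z = 938
(V(2163, O(0, -42)) - 2486473)/(B + z) = ((-4 + 7) - 2486473)/(-2433358 + 938) = (3 - 2486473)/(-2432420) = -2486470*(-1/2432420) = 248647/243242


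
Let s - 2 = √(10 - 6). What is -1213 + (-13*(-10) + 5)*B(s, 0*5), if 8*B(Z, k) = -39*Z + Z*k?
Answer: -7691/2 ≈ -3845.5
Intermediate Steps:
s = 4 (s = 2 + √(10 - 6) = 2 + √4 = 2 + 2 = 4)
B(Z, k) = -39*Z/8 + Z*k/8 (B(Z, k) = (-39*Z + Z*k)/8 = -39*Z/8 + Z*k/8)
-1213 + (-13*(-10) + 5)*B(s, 0*5) = -1213 + (-13*(-10) + 5)*((⅛)*4*(-39 + 0*5)) = -1213 + (130 + 5)*((⅛)*4*(-39 + 0)) = -1213 + 135*((⅛)*4*(-39)) = -1213 + 135*(-39/2) = -1213 - 5265/2 = -7691/2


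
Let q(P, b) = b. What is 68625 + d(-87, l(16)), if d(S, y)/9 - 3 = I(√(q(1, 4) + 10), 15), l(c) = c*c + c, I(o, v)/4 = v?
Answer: 69192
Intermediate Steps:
I(o, v) = 4*v
l(c) = c + c² (l(c) = c² + c = c + c²)
d(S, y) = 567 (d(S, y) = 27 + 9*(4*15) = 27 + 9*60 = 27 + 540 = 567)
68625 + d(-87, l(16)) = 68625 + 567 = 69192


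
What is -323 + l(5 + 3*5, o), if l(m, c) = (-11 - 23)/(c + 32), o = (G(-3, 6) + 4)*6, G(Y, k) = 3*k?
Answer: -26503/82 ≈ -323.21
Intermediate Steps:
o = 132 (o = (3*6 + 4)*6 = (18 + 4)*6 = 22*6 = 132)
l(m, c) = -34/(32 + c)
-323 + l(5 + 3*5, o) = -323 - 34/(32 + 132) = -323 - 34/164 = -323 - 34*1/164 = -323 - 17/82 = -26503/82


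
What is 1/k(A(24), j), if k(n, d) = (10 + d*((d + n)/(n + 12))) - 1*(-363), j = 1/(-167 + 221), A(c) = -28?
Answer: 46656/17404199 ≈ 0.0026807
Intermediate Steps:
j = 1/54 ≈ 0.018519
k(n, d) = 373 + d*(d + n)/(12 + n) (k(n, d) = (10 + d*((d + n)/(12 + n))) + 363 = (10 + d*(d + n)/(12 + n)) + 363 = 373 + d*(d + n)/(12 + n))
1/k(A(24), j) = 1/((4476 + (1/54)² + 373*(-28) + (1/54)*(-28))/(12 - 28)) = 1/((4476 + 1/2916 - 10444 - 14/27)/(-16)) = 1/(-1/16*(-17404199/2916)) = 1/(17404199/46656) = 46656/17404199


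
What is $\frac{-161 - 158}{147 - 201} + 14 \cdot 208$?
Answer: $\frac{157567}{54} \approx 2917.9$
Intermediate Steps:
$\frac{-161 - 158}{147 - 201} + 14 \cdot 208 = - \frac{319}{-54} + 2912 = \left(-319\right) \left(- \frac{1}{54}\right) + 2912 = \frac{319}{54} + 2912 = \frac{157567}{54}$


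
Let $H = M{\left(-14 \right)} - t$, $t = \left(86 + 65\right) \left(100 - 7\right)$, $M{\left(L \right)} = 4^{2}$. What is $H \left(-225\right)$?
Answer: $3156075$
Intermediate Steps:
$M{\left(L \right)} = 16$
$t = 14043$ ($t = 151 \cdot 93 = 14043$)
$H = -14027$ ($H = 16 - 14043 = -14027$)
$H \left(-225\right) = \left(-14027\right) \left(-225\right) = 3156075$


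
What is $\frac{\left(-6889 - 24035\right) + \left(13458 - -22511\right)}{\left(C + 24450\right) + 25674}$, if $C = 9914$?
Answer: $\frac{5045}{60038} \approx 0.08403$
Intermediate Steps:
$\frac{\left(-6889 - 24035\right) + \left(13458 - -22511\right)}{\left(C + 24450\right) + 25674} = \frac{\left(-6889 - 24035\right) + \left(13458 - -22511\right)}{\left(9914 + 24450\right) + 25674} = \frac{-30924 + \left(13458 + 22511\right)}{34364 + 25674} = \frac{-30924 + 35969}{60038} = 5045 \cdot \frac{1}{60038} = \frac{5045}{60038}$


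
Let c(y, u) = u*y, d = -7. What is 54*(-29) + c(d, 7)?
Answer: -1615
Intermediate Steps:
54*(-29) + c(d, 7) = 54*(-29) + 7*(-7) = -1566 - 49 = -1615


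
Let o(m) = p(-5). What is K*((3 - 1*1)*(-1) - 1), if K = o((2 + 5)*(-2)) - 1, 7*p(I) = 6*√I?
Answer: 3 - 18*I*√5/7 ≈ 3.0 - 5.7499*I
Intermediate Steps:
p(I) = 6*√I/7 (p(I) = (6*√I)/7 = 6*√I/7)
o(m) = 6*I*√5/7 (o(m) = 6*√(-5)/7 = 6*(I*√5)/7 = 6*I*√5/7)
K = -1 + 6*I*√5/7 (K = 6*I*√5/7 - 1 = -1 + 6*I*√5/7 ≈ -1.0 + 1.9166*I)
K*((3 - 1*1)*(-1) - 1) = (-1 + 6*I*√5/7)*((3 - 1*1)*(-1) - 1) = (-1 + 6*I*√5/7)*((3 - 1)*(-1) - 1) = (-1 + 6*I*√5/7)*(2*(-1) - 1) = (-1 + 6*I*√5/7)*(-2 - 1) = (-1 + 6*I*√5/7)*(-3) = 3 - 18*I*√5/7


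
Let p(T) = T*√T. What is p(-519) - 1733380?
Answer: -1733380 - 519*I*√519 ≈ -1.7334e+6 - 11824.0*I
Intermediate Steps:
p(T) = T^(3/2)
p(-519) - 1733380 = (-519)^(3/2) - 1733380 = -519*I*√519 - 1733380 = -1733380 - 519*I*√519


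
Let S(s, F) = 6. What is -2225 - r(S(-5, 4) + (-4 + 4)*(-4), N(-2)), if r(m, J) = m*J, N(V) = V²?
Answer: -2249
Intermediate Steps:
r(m, J) = J*m
-2225 - r(S(-5, 4) + (-4 + 4)*(-4), N(-2)) = -2225 - (-2)²*(6 + (-4 + 4)*(-4)) = -2225 - 4*(6 + 0*(-4)) = -2225 - 4*(6 + 0) = -2225 - 4*6 = -2225 - 1*24 = -2225 - 24 = -2249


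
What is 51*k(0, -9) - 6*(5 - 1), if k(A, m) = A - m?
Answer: 435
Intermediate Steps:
51*k(0, -9) - 6*(5 - 1) = 51*(0 - 1*(-9)) - 6*(5 - 1) = 51*(0 + 9) - 6*4 = 51*9 - 24 = 459 - 24 = 435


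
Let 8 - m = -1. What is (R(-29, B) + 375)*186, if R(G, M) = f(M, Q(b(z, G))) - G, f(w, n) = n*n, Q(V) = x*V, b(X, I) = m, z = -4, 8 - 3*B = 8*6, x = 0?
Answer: 75144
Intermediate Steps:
B = -40/3 (B = 8/3 - 8*6/3 = 8/3 - 1/3*48 = 8/3 - 16 = -40/3 ≈ -13.333)
m = 9 (m = 8 - 1*(-1) = 8 + 1 = 9)
b(X, I) = 9
Q(V) = 0 (Q(V) = 0*V = 0)
f(w, n) = n**2
R(G, M) = -G (R(G, M) = 0**2 - G = 0 - G = -G)
(R(-29, B) + 375)*186 = (-1*(-29) + 375)*186 = (29 + 375)*186 = 404*186 = 75144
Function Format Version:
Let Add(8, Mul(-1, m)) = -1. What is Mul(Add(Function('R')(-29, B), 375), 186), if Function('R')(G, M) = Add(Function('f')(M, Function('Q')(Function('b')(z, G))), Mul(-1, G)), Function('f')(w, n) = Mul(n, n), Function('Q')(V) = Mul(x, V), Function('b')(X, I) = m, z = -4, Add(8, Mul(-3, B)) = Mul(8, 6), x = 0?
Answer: 75144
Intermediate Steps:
B = Rational(-40, 3) (B = Add(Rational(8, 3), Mul(Rational(-1, 3), Mul(8, 6))) = Add(Rational(8, 3), Mul(Rational(-1, 3), 48)) = Add(Rational(8, 3), -16) = Rational(-40, 3) ≈ -13.333)
m = 9 (m = Add(8, Mul(-1, -1)) = Add(8, 1) = 9)
Function('b')(X, I) = 9
Function('Q')(V) = 0 (Function('Q')(V) = Mul(0, V) = 0)
Function('f')(w, n) = Pow(n, 2)
Function('R')(G, M) = Mul(-1, G) (Function('R')(G, M) = Add(Pow(0, 2), Mul(-1, G)) = Add(0, Mul(-1, G)) = Mul(-1, G))
Mul(Add(Function('R')(-29, B), 375), 186) = Mul(Add(Mul(-1, -29), 375), 186) = Mul(Add(29, 375), 186) = Mul(404, 186) = 75144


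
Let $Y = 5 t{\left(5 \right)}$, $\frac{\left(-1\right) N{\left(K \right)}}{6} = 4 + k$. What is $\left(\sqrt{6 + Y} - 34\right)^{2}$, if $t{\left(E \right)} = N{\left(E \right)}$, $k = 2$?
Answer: $\left(34 - i \sqrt{174}\right)^{2} \approx 982.0 - 896.98 i$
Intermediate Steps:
$N{\left(K \right)} = -36$ ($N{\left(K \right)} = - 6 \left(4 + 2\right) = \left(-6\right) 6 = -36$)
$t{\left(E \right)} = -36$
$Y = -180$ ($Y = 5 \left(-36\right) = -180$)
$\left(\sqrt{6 + Y} - 34\right)^{2} = \left(\sqrt{6 - 180} - 34\right)^{2} = \left(\sqrt{-174} - 34\right)^{2} = \left(i \sqrt{174} - 34\right)^{2} = \left(-34 + i \sqrt{174}\right)^{2}$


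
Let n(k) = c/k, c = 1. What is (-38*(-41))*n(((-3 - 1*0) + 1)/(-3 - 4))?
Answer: 5453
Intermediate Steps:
n(k) = 1/k
(-38*(-41))*n(((-3 - 1*0) + 1)/(-3 - 4)) = (-38*(-41))/((((-3 - 1*0) + 1)/(-3 - 4))) = 1558/((((-3 + 0) + 1)/(-7))) = 1558/(((-3 + 1)*(-⅐))) = 1558/((-2*(-⅐))) = 1558/(2/7) = 1558*(7/2) = 5453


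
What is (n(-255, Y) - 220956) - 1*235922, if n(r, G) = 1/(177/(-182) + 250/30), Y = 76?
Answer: -1836192136/4019 ≈ -4.5688e+5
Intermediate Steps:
n(r, G) = 546/4019 (n(r, G) = 1/(177*(-1/182) + 250*(1/30)) = 1/(-177/182 + 25/3) = 1/(4019/546) = 546/4019)
(n(-255, Y) - 220956) - 1*235922 = (546/4019 - 220956) - 1*235922 = -888021618/4019 - 235922 = -1836192136/4019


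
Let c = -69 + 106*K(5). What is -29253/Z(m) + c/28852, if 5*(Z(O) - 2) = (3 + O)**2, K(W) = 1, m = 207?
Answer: -421840571/127266172 ≈ -3.3146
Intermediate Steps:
c = 37 (c = -69 + 106*1 = -69 + 106 = 37)
Z(O) = 2 + (3 + O)**2/5
-29253/Z(m) + c/28852 = -29253/(2 + (3 + 207)**2/5) + 37/28852 = -29253/(2 + (1/5)*210**2) + 37*(1/28852) = -29253/(2 + (1/5)*44100) + 37/28852 = -29253/(2 + 8820) + 37/28852 = -29253/8822 + 37/28852 = -421840571/127266172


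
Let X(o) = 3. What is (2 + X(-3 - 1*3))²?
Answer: 25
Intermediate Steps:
(2 + X(-3 - 1*3))² = (2 + 3)² = 5² = 25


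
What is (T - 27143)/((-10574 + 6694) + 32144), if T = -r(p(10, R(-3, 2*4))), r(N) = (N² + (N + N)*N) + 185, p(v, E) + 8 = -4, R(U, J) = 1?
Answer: -3470/3533 ≈ -0.98217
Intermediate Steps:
p(v, E) = -12 (p(v, E) = -8 - 4 = -12)
r(N) = 185 + 3*N² (r(N) = (N² + (2*N)*N) + 185 = (N² + 2*N²) + 185 = 3*N² + 185 = 185 + 3*N²)
T = -617 (T = -(185 + 3*(-12)²) = -(185 + 3*144) = -(185 + 432) = -1*617 = -617)
(T - 27143)/((-10574 + 6694) + 32144) = (-617 - 27143)/((-10574 + 6694) + 32144) = -27760/(-3880 + 32144) = -27760/28264 = -27760*1/28264 = -3470/3533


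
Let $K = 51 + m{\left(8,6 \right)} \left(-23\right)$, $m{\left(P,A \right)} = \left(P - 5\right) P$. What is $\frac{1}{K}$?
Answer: $- \frac{1}{501} \approx -0.001996$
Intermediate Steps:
$m{\left(P,A \right)} = P \left(-5 + P\right)$ ($m{\left(P,A \right)} = \left(-5 + P\right) P = P \left(-5 + P\right)$)
$K = -501$ ($K = 51 + 8 \left(-5 + 8\right) \left(-23\right) = 51 + 8 \cdot 3 \left(-23\right) = 51 + 24 \left(-23\right) = 51 - 552 = -501$)
$\frac{1}{K} = \frac{1}{-501} = - \frac{1}{501}$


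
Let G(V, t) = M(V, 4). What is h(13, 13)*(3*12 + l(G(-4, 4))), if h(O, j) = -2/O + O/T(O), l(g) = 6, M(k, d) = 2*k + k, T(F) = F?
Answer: 462/13 ≈ 35.538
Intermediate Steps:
M(k, d) = 3*k
G(V, t) = 3*V
h(O, j) = 1 - 2/O (h(O, j) = -2/O + O/O = -2/O + 1 = 1 - 2/O)
h(13, 13)*(3*12 + l(G(-4, 4))) = ((-2 + 13)/13)*(3*12 + 6) = ((1/13)*11)*(36 + 6) = (11/13)*42 = 462/13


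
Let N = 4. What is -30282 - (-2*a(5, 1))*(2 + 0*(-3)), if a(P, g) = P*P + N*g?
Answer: -30166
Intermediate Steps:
a(P, g) = P² + 4*g (a(P, g) = P*P + 4*g = P² + 4*g)
-30282 - (-2*a(5, 1))*(2 + 0*(-3)) = -30282 - (-2*(5² + 4*1))*(2 + 0*(-3)) = -30282 - (-2*(25 + 4))*(2 + 0) = -30282 - (-2*29)*2 = -30282 - (-58)*2 = -30282 - 1*(-116) = -30282 + 116 = -30166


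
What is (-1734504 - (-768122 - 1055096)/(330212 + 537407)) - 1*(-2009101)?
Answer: 238247397761/867619 ≈ 2.7460e+5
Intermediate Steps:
(-1734504 - (-768122 - 1055096)/(330212 + 537407)) - 1*(-2009101) = (-1734504 - (-1823218)/867619) + 2009101 = (-1734504 - 1*(-1823218/867619)) + 2009101 = (-1734504 + 1823218/867619) + 2009101 = -1504886802758/867619 + 2009101 = 238247397761/867619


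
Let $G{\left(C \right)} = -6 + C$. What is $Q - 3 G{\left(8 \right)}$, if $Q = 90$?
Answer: $84$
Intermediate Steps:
$Q - 3 G{\left(8 \right)} = 90 - 3 \left(-6 + 8\right) = 90 - 6 = 84$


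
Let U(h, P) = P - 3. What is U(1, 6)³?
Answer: 27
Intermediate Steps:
U(h, P) = -3 + P
U(1, 6)³ = (-3 + 6)³ = 3³ = 27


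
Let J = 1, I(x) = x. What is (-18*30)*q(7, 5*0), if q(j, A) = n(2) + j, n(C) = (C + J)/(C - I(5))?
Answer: -3240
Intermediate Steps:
n(C) = (1 + C)/(-5 + C) (n(C) = (C + 1)/(C - 1*5) = (1 + C)/(C - 5) = (1 + C)/(-5 + C))
q(j, A) = -1 + j (q(j, A) = (1 + 2)/(-5 + 2) + j = 3/(-3) + j = -1/3*3 + j = -1 + j)
(-18*30)*q(7, 5*0) = (-18*30)*(-1 + 7) = -540*6 = -3240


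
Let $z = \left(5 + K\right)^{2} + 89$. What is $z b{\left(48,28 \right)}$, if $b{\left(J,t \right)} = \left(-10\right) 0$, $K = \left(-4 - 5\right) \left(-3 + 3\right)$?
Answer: $0$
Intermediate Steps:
$K = 0$ ($K = \left(-9\right) 0 = 0$)
$b{\left(J,t \right)} = 0$
$z = 114$ ($z = \left(5 + 0\right)^{2} + 89 = 5^{2} + 89 = 25 + 89 = 114$)
$z b{\left(48,28 \right)} = 114 \cdot 0 = 0$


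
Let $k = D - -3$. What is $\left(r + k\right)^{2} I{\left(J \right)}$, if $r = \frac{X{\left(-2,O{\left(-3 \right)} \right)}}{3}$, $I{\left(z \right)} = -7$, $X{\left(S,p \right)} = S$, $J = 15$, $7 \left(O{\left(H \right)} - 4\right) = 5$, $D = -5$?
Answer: $- \frac{448}{9} \approx -49.778$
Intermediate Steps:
$O{\left(H \right)} = \frac{33}{7}$ ($O{\left(H \right)} = 4 + \frac{1}{7} \cdot 5 = 4 + \frac{5}{7} = \frac{33}{7}$)
$r = - \frac{2}{3} \approx -0.66667$
$k = -2$ ($k = -5 - -3 = -5 + 3 = -2$)
$\left(r + k\right)^{2} I{\left(J \right)} = \left(- \frac{2}{3} - 2\right)^{2} \left(-7\right) = \left(- \frac{8}{3}\right)^{2} \left(-7\right) = \frac{64}{9} \left(-7\right) = - \frac{448}{9}$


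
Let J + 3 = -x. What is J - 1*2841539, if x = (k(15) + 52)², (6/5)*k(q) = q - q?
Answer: -2844246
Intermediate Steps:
k(q) = 0 (k(q) = 5*(q - q)/6 = (⅚)*0 = 0)
x = 2704 (x = (0 + 52)² = 52² = 2704)
J = -2707 (J = -3 - 1*2704 = -3 - 2704 = -2707)
J - 1*2841539 = -2707 - 1*2841539 = -2707 - 2841539 = -2844246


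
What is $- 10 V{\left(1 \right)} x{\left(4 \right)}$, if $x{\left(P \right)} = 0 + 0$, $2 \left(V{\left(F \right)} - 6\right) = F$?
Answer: $0$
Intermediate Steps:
$V{\left(F \right)} = 6 + \frac{F}{2}$
$x{\left(P \right)} = 0$
$- 10 V{\left(1 \right)} x{\left(4 \right)} = - 10 \left(6 + \frac{1}{2} \cdot 1\right) 0 = - 10 \left(6 + \frac{1}{2}\right) 0 = \left(-10\right) \frac{13}{2} \cdot 0 = \left(-65\right) 0 = 0$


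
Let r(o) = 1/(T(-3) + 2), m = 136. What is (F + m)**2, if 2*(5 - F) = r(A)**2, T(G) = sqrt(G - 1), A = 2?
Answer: 5089535/256 + 141*I/8 ≈ 19881.0 + 17.625*I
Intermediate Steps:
T(G) = sqrt(-1 + G)
r(o) = (2 - 2*I)/8 (r(o) = 1/(sqrt(-1 - 3) + 2) = 1/(sqrt(-4) + 2) = 1/(2*I + 2) = 1/(2 + 2*I) = (2 - 2*I)/8)
F = 5 - (1/4 - I/4)**2/2 ≈ 5.0 + 0.0625*I
(F + m)**2 = ((5 + I/16) + 136)**2 = (141 + I/16)**2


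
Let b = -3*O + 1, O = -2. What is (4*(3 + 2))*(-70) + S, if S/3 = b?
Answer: -1379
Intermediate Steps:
b = 7 (b = -3*(-2) + 1 = 6 + 1 = 7)
S = 21 (S = 3*7 = 21)
(4*(3 + 2))*(-70) + S = (4*(3 + 2))*(-70) + 21 = (4*5)*(-70) + 21 = 20*(-70) + 21 = -1400 + 21 = -1379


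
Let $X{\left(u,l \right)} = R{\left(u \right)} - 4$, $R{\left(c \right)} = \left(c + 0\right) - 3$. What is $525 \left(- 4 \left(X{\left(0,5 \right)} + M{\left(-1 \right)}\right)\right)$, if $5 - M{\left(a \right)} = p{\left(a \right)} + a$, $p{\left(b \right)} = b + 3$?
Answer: $6300$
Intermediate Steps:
$R{\left(c \right)} = -3 + c$ ($R{\left(c \right)} = c - 3 = -3 + c$)
$p{\left(b \right)} = 3 + b$
$X{\left(u,l \right)} = -7 + u$ ($X{\left(u,l \right)} = \left(-3 + u\right) - 4 = -7 + u$)
$M{\left(a \right)} = 2 - 2 a$ ($M{\left(a \right)} = 5 - \left(\left(3 + a\right) + a\right) = 5 - \left(3 + 2 a\right) = 2 - 2 a$)
$525 \left(- 4 \left(X{\left(0,5 \right)} + M{\left(-1 \right)}\right)\right) = 525 \left(- 4 \left(\left(-7 + 0\right) + \left(2 - -2\right)\right)\right) = 525 \left(- 4 \left(-7 + \left(2 + 2\right)\right)\right) = 525 \left(- 4 \left(-7 + 4\right)\right) = 525 \left(\left(-4\right) \left(-3\right)\right) = 525 \cdot 12 = 6300$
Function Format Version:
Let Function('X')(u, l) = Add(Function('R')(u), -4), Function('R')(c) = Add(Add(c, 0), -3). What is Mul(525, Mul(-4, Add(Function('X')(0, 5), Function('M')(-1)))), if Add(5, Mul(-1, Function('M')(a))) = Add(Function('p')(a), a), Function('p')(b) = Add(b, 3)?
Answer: 6300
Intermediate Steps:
Function('R')(c) = Add(-3, c) (Function('R')(c) = Add(c, -3) = Add(-3, c))
Function('p')(b) = Add(3, b)
Function('X')(u, l) = Add(-7, u) (Function('X')(u, l) = Add(Add(-3, u), -4) = Add(-7, u))
Function('M')(a) = Add(2, Mul(-2, a)) (Function('M')(a) = Add(5, Mul(-1, Add(Add(3, a), a))) = Add(5, Mul(-1, Add(3, Mul(2, a)))) = Add(5, Add(-3, Mul(-2, a))) = Add(2, Mul(-2, a)))
Mul(525, Mul(-4, Add(Function('X')(0, 5), Function('M')(-1)))) = Mul(525, Mul(-4, Add(Add(-7, 0), Add(2, Mul(-2, -1))))) = Mul(525, Mul(-4, Add(-7, Add(2, 2)))) = Mul(525, Mul(-4, Add(-7, 4))) = Mul(525, Mul(-4, -3)) = Mul(525, 12) = 6300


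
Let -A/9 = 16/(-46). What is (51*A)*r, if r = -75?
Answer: -275400/23 ≈ -11974.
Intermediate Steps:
A = 72/23 (A = -144/(-46) = -144*(-1)/46 = -9*(-8/23) = 72/23 ≈ 3.1304)
(51*A)*r = (51*(72/23))*(-75) = (3672/23)*(-75) = -275400/23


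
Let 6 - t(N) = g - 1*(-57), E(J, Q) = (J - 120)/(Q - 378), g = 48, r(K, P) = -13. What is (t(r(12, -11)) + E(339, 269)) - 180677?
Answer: -19704803/109 ≈ -1.8078e+5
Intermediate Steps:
E(J, Q) = (-120 + J)/(-378 + Q)
t(N) = -99 (t(N) = 6 - (48 - 1*(-57)) = 6 - (48 + 57) = 6 - 1*105 = 6 - 105 = -99)
(t(r(12, -11)) + E(339, 269)) - 180677 = (-99 + (-120 + 339)/(-378 + 269)) - 180677 = (-99 + 219/(-109)) - 180677 = (-99 - 1/109*219) - 180677 = (-99 - 219/109) - 180677 = -11010/109 - 180677 = -19704803/109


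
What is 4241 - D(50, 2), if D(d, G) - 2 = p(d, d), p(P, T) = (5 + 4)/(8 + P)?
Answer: 245853/58 ≈ 4238.8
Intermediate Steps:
p(P, T) = 9/(8 + P)
D(d, G) = 2 + 9/(8 + d)
4241 - D(50, 2) = 4241 - (25 + 2*50)/(8 + 50) = 4241 - (25 + 100)/58 = 4241 - 125/58 = 245853/58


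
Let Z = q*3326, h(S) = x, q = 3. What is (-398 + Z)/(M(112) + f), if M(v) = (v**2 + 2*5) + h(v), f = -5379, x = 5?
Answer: 479/359 ≈ 1.3343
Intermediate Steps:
h(S) = 5
M(v) = 15 + v**2 (M(v) = (v**2 + 2*5) + 5 = (v**2 + 10) + 5 = (10 + v**2) + 5 = 15 + v**2)
Z = 9978 (Z = 3*3326 = 9978)
(-398 + Z)/(M(112) + f) = (-398 + 9978)/((15 + 112**2) - 5379) = 9580/((15 + 12544) - 5379) = 9580/(12559 - 5379) = 9580/7180 = 9580*(1/7180) = 479/359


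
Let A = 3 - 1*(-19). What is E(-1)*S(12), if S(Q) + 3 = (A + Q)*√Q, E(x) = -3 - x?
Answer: 6 - 136*√3 ≈ -229.56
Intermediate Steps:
A = 22 (A = 3 + 19 = 22)
S(Q) = -3 + √Q*(22 + Q) (S(Q) = -3 + (22 + Q)*√Q = -3 + √Q*(22 + Q))
E(-1)*S(12) = (-3 - 1*(-1))*(-3 + 12^(3/2) + 22*√12) = (-3 + 1)*(-3 + 24*√3 + 22*(2*√3)) = -2*(-3 + 24*√3 + 44*√3) = -2*(-3 + 68*√3) = 6 - 136*√3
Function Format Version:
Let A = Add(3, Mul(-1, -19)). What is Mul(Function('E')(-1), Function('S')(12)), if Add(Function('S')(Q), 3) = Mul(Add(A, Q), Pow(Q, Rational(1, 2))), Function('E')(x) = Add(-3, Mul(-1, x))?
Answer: Add(6, Mul(-136, Pow(3, Rational(1, 2)))) ≈ -229.56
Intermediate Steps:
A = 22 (A = Add(3, 19) = 22)
Function('S')(Q) = Add(-3, Mul(Pow(Q, Rational(1, 2)), Add(22, Q))) (Function('S')(Q) = Add(-3, Mul(Add(22, Q), Pow(Q, Rational(1, 2)))) = Add(-3, Mul(Pow(Q, Rational(1, 2)), Add(22, Q))))
Mul(Function('E')(-1), Function('S')(12)) = Mul(Add(-3, Mul(-1, -1)), Add(-3, Pow(12, Rational(3, 2)), Mul(22, Pow(12, Rational(1, 2))))) = Mul(Add(-3, 1), Add(-3, Mul(24, Pow(3, Rational(1, 2))), Mul(22, Mul(2, Pow(3, Rational(1, 2)))))) = Mul(-2, Add(-3, Mul(24, Pow(3, Rational(1, 2))), Mul(44, Pow(3, Rational(1, 2))))) = Mul(-2, Add(-3, Mul(68, Pow(3, Rational(1, 2))))) = Add(6, Mul(-136, Pow(3, Rational(1, 2))))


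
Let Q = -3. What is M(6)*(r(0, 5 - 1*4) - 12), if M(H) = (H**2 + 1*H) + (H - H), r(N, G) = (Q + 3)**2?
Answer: -504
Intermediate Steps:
r(N, G) = 0 (r(N, G) = (-3 + 3)**2 = 0**2 = 0)
M(H) = H + H**2 (M(H) = (H**2 + H) + 0 = (H + H**2) + 0 = H + H**2)
M(6)*(r(0, 5 - 1*4) - 12) = (6*(1 + 6))*(0 - 12) = (6*7)*(-12) = 42*(-12) = -504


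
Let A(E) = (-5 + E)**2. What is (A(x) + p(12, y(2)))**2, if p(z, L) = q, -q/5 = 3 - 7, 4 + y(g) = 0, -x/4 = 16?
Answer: 22857961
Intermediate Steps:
x = -64 (x = -4*16 = -64)
y(g) = -4 (y(g) = -4 + 0 = -4)
q = 20 (q = -5*(3 - 7) = -5*(-4) = 20)
p(z, L) = 20
(A(x) + p(12, y(2)))**2 = ((-5 - 64)**2 + 20)**2 = ((-69)**2 + 20)**2 = (4761 + 20)**2 = 4781**2 = 22857961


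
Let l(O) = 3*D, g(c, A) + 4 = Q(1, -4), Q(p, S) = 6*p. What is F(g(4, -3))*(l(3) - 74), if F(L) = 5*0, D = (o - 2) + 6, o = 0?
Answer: 0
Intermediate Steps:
D = 4 (D = (0 - 2) + 6 = -2 + 6 = 4)
g(c, A) = 2 (g(c, A) = -4 + 6*1 = -4 + 6 = 2)
F(L) = 0
l(O) = 12 (l(O) = 3*4 = 12)
F(g(4, -3))*(l(3) - 74) = 0*(12 - 74) = 0*(-62) = 0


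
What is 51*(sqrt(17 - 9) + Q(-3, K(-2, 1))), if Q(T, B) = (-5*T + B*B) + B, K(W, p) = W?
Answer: 867 + 102*sqrt(2) ≈ 1011.3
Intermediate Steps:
Q(T, B) = B + B**2 - 5*T (Q(T, B) = (-5*T + B**2) + B = (B**2 - 5*T) + B = B + B**2 - 5*T)
51*(sqrt(17 - 9) + Q(-3, K(-2, 1))) = 51*(sqrt(17 - 9) + (-2 + (-2)**2 - 5*(-3))) = 51*(sqrt(8) + (-2 + 4 + 15)) = 51*(2*sqrt(2) + 17) = 51*(17 + 2*sqrt(2)) = 867 + 102*sqrt(2)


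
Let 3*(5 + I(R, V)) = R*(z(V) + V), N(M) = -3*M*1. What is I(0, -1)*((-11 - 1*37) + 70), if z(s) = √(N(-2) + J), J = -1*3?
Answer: -110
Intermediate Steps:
J = -3
N(M) = -3*M
z(s) = √3 (z(s) = √(-3*(-2) - 3) = √(6 - 3) = √3)
I(R, V) = -5 + R*(V + √3)/3 (I(R, V) = -5 + (R*(√3 + V))/3 = -5 + (R*(V + √3))/3 = -5 + R*(V + √3)/3)
I(0, -1)*((-11 - 1*37) + 70) = (-5 + (⅓)*0*(-1) + (⅓)*0*√3)*((-11 - 1*37) + 70) = (-5 + 0 + 0)*((-11 - 37) + 70) = -5*(-48 + 70) = -5*22 = -110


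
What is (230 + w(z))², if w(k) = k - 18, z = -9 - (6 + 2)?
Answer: 38025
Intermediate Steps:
z = -17 (z = -9 - 1*8 = -9 - 8 = -17)
w(k) = -18 + k
(230 + w(z))² = (230 + (-18 - 17))² = (230 - 35)² = 195² = 38025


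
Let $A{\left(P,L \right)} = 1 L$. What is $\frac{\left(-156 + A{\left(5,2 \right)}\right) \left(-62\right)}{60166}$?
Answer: $\frac{4774}{30083} \approx 0.15869$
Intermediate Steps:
$A{\left(P,L \right)} = L$
$\frac{\left(-156 + A{\left(5,2 \right)}\right) \left(-62\right)}{60166} = \frac{\left(-156 + 2\right) \left(-62\right)}{60166} = \left(-154\right) \left(-62\right) \frac{1}{60166} = 9548 \cdot \frac{1}{60166} = \frac{4774}{30083}$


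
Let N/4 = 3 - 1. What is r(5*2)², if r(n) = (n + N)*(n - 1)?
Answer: 26244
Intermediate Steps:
N = 8 (N = 4*(3 - 1) = 4*2 = 8)
r(n) = (-1 + n)*(8 + n) (r(n) = (n + 8)*(n - 1) = (8 + n)*(-1 + n) = (-1 + n)*(8 + n))
r(5*2)² = (-8 + (5*2)² + 7*(5*2))² = (-8 + 10² + 7*10)² = (-8 + 100 + 70)² = 162² = 26244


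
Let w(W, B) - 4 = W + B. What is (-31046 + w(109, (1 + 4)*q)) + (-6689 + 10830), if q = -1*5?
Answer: -26817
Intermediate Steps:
q = -5
w(W, B) = 4 + B + W (w(W, B) = 4 + (W + B) = 4 + (B + W) = 4 + B + W)
(-31046 + w(109, (1 + 4)*q)) + (-6689 + 10830) = (-31046 + (4 + (1 + 4)*(-5) + 109)) + (-6689 + 10830) = (-31046 + (4 + 5*(-5) + 109)) + 4141 = (-31046 + (4 - 25 + 109)) + 4141 = (-31046 + 88) + 4141 = -30958 + 4141 = -26817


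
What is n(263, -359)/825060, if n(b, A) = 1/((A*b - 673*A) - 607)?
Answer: 1/120939769980 ≈ 8.2686e-12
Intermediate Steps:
n(b, A) = 1/(-607 - 673*A + A*b) (n(b, A) = 1/((-673*A + A*b) - 607) = 1/(-607 - 673*A + A*b))
n(263, -359)/825060 = 1/(-607 - 673*(-359) - 359*263*825060) = (1/825060)/(-607 + 241607 - 94417) = (1/825060)/146583 = (1/146583)*(1/825060) = 1/120939769980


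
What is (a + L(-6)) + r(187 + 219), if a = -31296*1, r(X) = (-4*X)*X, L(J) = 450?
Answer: -690190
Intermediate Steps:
r(X) = -4*X²
a = -31296
(a + L(-6)) + r(187 + 219) = (-31296 + 450) - 4*(187 + 219)² = -30846 - 4*406² = -30846 - 4*164836 = -30846 - 659344 = -690190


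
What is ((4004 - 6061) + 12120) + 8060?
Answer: 18123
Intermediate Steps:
((4004 - 6061) + 12120) + 8060 = (-2057 + 12120) + 8060 = 10063 + 8060 = 18123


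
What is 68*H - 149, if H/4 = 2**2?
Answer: 939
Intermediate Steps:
H = 16 (H = 4*2**2 = 4*4 = 16)
68*H - 149 = 68*16 - 149 = 1088 - 149 = 939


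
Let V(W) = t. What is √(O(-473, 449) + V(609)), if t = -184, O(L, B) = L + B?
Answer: 4*I*√13 ≈ 14.422*I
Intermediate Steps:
O(L, B) = B + L
V(W) = -184
√(O(-473, 449) + V(609)) = √((449 - 473) - 184) = √(-24 - 184) = √(-208) = 4*I*√13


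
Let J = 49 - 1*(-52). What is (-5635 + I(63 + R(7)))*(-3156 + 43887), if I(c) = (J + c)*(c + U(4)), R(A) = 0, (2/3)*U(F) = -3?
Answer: 161254029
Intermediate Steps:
U(F) = -9/2 (U(F) = (3/2)*(-3) = -9/2)
J = 101 (J = 49 + 52 = 101)
I(c) = (101 + c)*(-9/2 + c) (I(c) = (101 + c)*(c - 9/2) = (101 + c)*(-9/2 + c))
(-5635 + I(63 + R(7)))*(-3156 + 43887) = (-5635 + (-909/2 + (63 + 0)² + 193*(63 + 0)/2))*(-3156 + 43887) = (-5635 + (-909/2 + 63² + (193/2)*63))*40731 = (-5635 + (-909/2 + 3969 + 12159/2))*40731 = (-5635 + 9594)*40731 = 3959*40731 = 161254029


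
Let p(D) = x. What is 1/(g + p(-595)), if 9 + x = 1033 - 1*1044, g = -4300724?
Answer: -1/4300744 ≈ -2.3252e-7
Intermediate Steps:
x = -20 (x = -9 + (1033 - 1*1044) = -9 + (1033 - 1044) = -9 - 11 = -20)
p(D) = -20
1/(g + p(-595)) = 1/(-4300724 - 20) = 1/(-4300744) = -1/4300744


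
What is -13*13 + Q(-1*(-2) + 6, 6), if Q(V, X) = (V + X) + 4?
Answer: -151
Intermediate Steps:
Q(V, X) = 4 + V + X
-13*13 + Q(-1*(-2) + 6, 6) = -13*13 + (4 + (-1*(-2) + 6) + 6) = -169 + (4 + (2 + 6) + 6) = -169 + (4 + 8 + 6) = -169 + 18 = -151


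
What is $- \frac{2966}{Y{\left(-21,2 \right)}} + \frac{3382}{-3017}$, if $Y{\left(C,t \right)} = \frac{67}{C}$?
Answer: $\frac{187690268}{202139} \approx 928.52$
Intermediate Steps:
$- \frac{2966}{Y{\left(-21,2 \right)}} + \frac{3382}{-3017} = - \frac{2966}{67 \frac{1}{-21}} + \frac{3382}{-3017} = - \frac{2966}{67 \left(- \frac{1}{21}\right)} + 3382 \left(- \frac{1}{3017}\right) = - \frac{2966}{- \frac{67}{21}} - \frac{3382}{3017} = \left(-2966\right) \left(- \frac{21}{67}\right) - \frac{3382}{3017} = \frac{62286}{67} - \frac{3382}{3017} = \frac{187690268}{202139}$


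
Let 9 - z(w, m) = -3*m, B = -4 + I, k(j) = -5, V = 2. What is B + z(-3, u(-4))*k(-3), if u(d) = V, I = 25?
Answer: -54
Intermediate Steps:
u(d) = 2
B = 21 (B = -4 + 25 = 21)
z(w, m) = 9 + 3*m (z(w, m) = 9 - (-3)*m = 9 + 3*m)
B + z(-3, u(-4))*k(-3) = 21 + (9 + 3*2)*(-5) = 21 + (9 + 6)*(-5) = 21 + 15*(-5) = 21 - 75 = -54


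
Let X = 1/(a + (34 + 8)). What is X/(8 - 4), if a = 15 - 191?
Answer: -1/536 ≈ -0.0018657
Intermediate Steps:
a = -176
X = -1/134 (X = 1/(-176 + (34 + 8)) = 1/(-176 + 42) = 1/(-134) = -1/134 ≈ -0.0074627)
X/(8 - 4) = -1/(134*(8 - 4)) = -1/134/4 = -1/134*¼ = -1/536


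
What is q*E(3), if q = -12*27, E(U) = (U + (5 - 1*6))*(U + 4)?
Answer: -4536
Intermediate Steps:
E(U) = (-1 + U)*(4 + U) (E(U) = (U + (5 - 6))*(4 + U) = (U - 1)*(4 + U) = (-1 + U)*(4 + U))
q = -324
q*E(3) = -324*(-4 + 3**2 + 3*3) = -324*(-4 + 9 + 9) = -324*14 = -4536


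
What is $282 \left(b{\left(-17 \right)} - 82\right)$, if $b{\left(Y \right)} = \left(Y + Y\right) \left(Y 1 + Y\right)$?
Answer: $302868$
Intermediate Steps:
$b{\left(Y \right)} = 4 Y^{2}$ ($b{\left(Y \right)} = 2 Y \left(Y + Y\right) = 2 Y 2 Y = 4 Y^{2}$)
$282 \left(b{\left(-17 \right)} - 82\right) = 282 \left(4 \left(-17\right)^{2} - 82\right) = 282 \left(4 \cdot 289 - 82\right) = 282 \left(1156 - 82\right) = 282 \cdot 1074 = 302868$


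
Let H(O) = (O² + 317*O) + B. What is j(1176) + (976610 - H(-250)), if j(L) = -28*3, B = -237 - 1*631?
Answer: 994144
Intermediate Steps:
B = -868 (B = -237 - 631 = -868)
j(L) = -84
H(O) = -868 + O² + 317*O (H(O) = (O² + 317*O) - 868 = -868 + O² + 317*O)
j(1176) + (976610 - H(-250)) = -84 + (976610 - (-868 + (-250)² + 317*(-250))) = -84 + (976610 - (-868 + 62500 - 79250)) = -84 + (976610 - 1*(-17618)) = -84 + (976610 + 17618) = -84 + 994228 = 994144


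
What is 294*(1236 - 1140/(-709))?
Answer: 257974416/709 ≈ 3.6386e+5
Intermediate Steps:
294*(1236 - 1140/(-709)) = 294*(1236 - 1140*(-1/709)) = 294*(1236 + 1140/709) = 294*(877464/709) = 257974416/709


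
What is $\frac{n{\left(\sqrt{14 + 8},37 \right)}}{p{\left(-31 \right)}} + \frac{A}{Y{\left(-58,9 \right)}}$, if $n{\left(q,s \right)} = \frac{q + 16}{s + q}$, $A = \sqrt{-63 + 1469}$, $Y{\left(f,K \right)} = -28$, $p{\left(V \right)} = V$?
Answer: $- \frac{190}{13919} - \frac{7 \sqrt{22}}{13919} - \frac{\sqrt{1406}}{28} \approx -1.3552$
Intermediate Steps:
$A = \sqrt{1406} \approx 37.497$
$n{\left(q,s \right)} = \frac{16 + q}{q + s}$
$\frac{n{\left(\sqrt{14 + 8},37 \right)}}{p{\left(-31 \right)}} + \frac{A}{Y{\left(-58,9 \right)}} = \frac{\frac{1}{\sqrt{14 + 8} + 37} \left(16 + \sqrt{14 + 8}\right)}{-31} + \frac{\sqrt{1406}}{-28} = \frac{16 + \sqrt{22}}{\sqrt{22} + 37} \left(- \frac{1}{31}\right) + \sqrt{1406} \left(- \frac{1}{28}\right) = \frac{16 + \sqrt{22}}{37 + \sqrt{22}} \left(- \frac{1}{31}\right) - \frac{\sqrt{1406}}{28} = - \frac{16 + \sqrt{22}}{31 \left(37 + \sqrt{22}\right)} - \frac{\sqrt{1406}}{28} = - \frac{\sqrt{1406}}{28} - \frac{16 + \sqrt{22}}{31 \left(37 + \sqrt{22}\right)}$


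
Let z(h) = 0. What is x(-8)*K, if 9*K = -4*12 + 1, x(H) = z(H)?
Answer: 0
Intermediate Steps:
x(H) = 0
K = -47/9 (K = (-4*12 + 1)/9 = (-48 + 1)/9 = (⅑)*(-47) = -47/9 ≈ -5.2222)
x(-8)*K = 0*(-47/9) = 0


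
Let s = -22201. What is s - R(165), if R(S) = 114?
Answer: -22315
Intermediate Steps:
s - R(165) = -22201 - 1*114 = -22201 - 114 = -22315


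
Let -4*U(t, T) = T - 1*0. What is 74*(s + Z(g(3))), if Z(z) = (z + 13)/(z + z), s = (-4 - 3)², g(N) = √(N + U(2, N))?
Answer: 11951/3 ≈ 3983.7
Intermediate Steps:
U(t, T) = -T/4 (U(t, T) = -(T - 1*0)/4 = -(T + 0)/4 = -T/4)
g(N) = √3*√N/2 (g(N) = √(N - N/4) = √(3*N/4) = √3*√N/2)
s = 49 (s = (-7)² = 49)
Z(z) = (13 + z)/(2*z) (Z(z) = (13 + z)/((2*z)) = (13 + z)*(1/(2*z)) = (13 + z)/(2*z))
74*(s + Z(g(3))) = 74*(49 + (13 + √3*√3/2)/(2*((√3*√3/2)))) = 74*(49 + (13 + 3/2)/(2*(3/2))) = 74*(49 + (½)*(⅔)*(29/2)) = 74*(49 + 29/6) = 74*(323/6) = 11951/3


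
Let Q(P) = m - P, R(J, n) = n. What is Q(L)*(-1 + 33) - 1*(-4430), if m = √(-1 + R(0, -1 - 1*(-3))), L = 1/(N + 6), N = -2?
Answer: 4454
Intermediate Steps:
L = ¼ (L = 1/(-2 + 6) = 1/4 = ¼ ≈ 0.25000)
m = 1 (m = √(-1 + (-1 - 1*(-3))) = √(-1 + (-1 + 3)) = √(-1 + 2) = √1 = 1)
Q(P) = 1 - P
Q(L)*(-1 + 33) - 1*(-4430) = (1 - 1*¼)*(-1 + 33) - 1*(-4430) = (1 - ¼)*32 + 4430 = (¾)*32 + 4430 = 24 + 4430 = 4454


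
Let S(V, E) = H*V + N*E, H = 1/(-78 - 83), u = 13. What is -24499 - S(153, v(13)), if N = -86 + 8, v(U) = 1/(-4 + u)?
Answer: -11828372/483 ≈ -24489.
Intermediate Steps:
v(U) = ⅑ (v(U) = 1/(-4 + 13) = 1/9 = ⅑)
N = -78
H = -1/161 (H = 1/(-161) = -1/161 ≈ -0.0062112)
S(V, E) = -78*E - V/161 (S(V, E) = -V/161 - 78*E = -78*E - V/161)
-24499 - S(153, v(13)) = -24499 - (-78*⅑ - 1/161*153) = -24499 - (-26/3 - 153/161) = -24499 - 1*(-4645/483) = -24499 + 4645/483 = -11828372/483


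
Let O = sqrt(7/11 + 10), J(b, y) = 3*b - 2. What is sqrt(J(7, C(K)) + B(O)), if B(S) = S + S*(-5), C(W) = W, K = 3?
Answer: sqrt(2299 - 132*sqrt(143))/11 ≈ 2.4402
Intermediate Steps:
J(b, y) = -2 + 3*b
O = 3*sqrt(143)/11 (O = sqrt(7*(1/11) + 10) = sqrt(7/11 + 10) = sqrt(117/11) = 3*sqrt(143)/11 ≈ 3.2613)
B(S) = -4*S (B(S) = S - 5*S = -4*S)
sqrt(J(7, C(K)) + B(O)) = sqrt((-2 + 3*7) - 12*sqrt(143)/11) = sqrt((-2 + 21) - 12*sqrt(143)/11) = sqrt(19 - 12*sqrt(143)/11)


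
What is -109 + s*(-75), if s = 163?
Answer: -12334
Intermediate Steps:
-109 + s*(-75) = -109 + 163*(-75) = -109 - 12225 = -12334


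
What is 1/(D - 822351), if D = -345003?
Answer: -1/1167354 ≈ -8.5664e-7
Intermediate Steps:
1/(D - 822351) = 1/(-345003 - 822351) = 1/(-1167354) = -1/1167354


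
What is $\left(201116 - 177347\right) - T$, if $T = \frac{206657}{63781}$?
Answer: $\frac{1515803932}{63781} \approx 23766.0$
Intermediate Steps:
$T = \frac{206657}{63781}$ ($T = 206657 \cdot \frac{1}{63781} = \frac{206657}{63781} \approx 3.2401$)
$\left(201116 - 177347\right) - T = \left(201116 - 177347\right) - \frac{206657}{63781} = 23769 - \frac{206657}{63781} = \frac{1515803932}{63781}$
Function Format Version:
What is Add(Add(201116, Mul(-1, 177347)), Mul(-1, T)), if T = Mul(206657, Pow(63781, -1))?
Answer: Rational(1515803932, 63781) ≈ 23766.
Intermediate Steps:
T = Rational(206657, 63781) (T = Mul(206657, Rational(1, 63781)) = Rational(206657, 63781) ≈ 3.2401)
Add(Add(201116, Mul(-1, 177347)), Mul(-1, T)) = Add(Add(201116, Mul(-1, 177347)), Mul(-1, Rational(206657, 63781))) = Add(Add(201116, -177347), Rational(-206657, 63781)) = Add(23769, Rational(-206657, 63781)) = Rational(1515803932, 63781)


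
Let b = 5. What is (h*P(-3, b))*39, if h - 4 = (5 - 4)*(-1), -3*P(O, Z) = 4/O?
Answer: 52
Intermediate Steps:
P(O, Z) = -4/(3*O)
h = 3 (h = 4 + (5 - 4)*(-1) = 4 + 1*(-1) = 4 - 1 = 3)
(h*P(-3, b))*39 = (3*(-4/3/(-3)))*39 = (3*(-4/3*(-1/3)))*39 = (3*(4/9))*39 = (4/3)*39 = 52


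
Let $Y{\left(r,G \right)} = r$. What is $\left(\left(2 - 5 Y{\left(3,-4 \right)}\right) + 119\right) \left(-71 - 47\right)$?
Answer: $-12508$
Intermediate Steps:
$\left(\left(2 - 5 Y{\left(3,-4 \right)}\right) + 119\right) \left(-71 - 47\right) = \left(\left(2 - 15\right) + 119\right) \left(-71 - 47\right) = \left(-13 + 119\right) \left(-118\right) = 106 \left(-118\right) = -12508$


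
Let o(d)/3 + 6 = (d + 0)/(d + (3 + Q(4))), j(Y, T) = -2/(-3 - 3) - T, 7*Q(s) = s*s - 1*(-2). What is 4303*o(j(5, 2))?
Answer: -6803043/82 ≈ -82964.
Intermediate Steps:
Q(s) = 2/7 + s²/7 (Q(s) = (s*s - 1*(-2))/7 = (s² + 2)/7 = (2 + s²)/7 = 2/7 + s²/7)
j(Y, T) = ⅓ - T (j(Y, T) = -2/(-6) - T = -2*(-⅙) - T = ⅓ - T)
o(d) = -18 + 3*d/(39/7 + d) (o(d) = -18 + 3*((d + 0)/(d + (3 + (2/7 + (⅐)*4²)))) = -18 + 3*(d/(d + (3 + (2/7 + (⅐)*16)))) = -18 + 3*(d/(d + (3 + (2/7 + 16/7)))) = -18 + 3*(d/(d + (3 + 18/7))) = -18 + 3*(d/(d + 39/7)) = -18 + 3*(d/(39/7 + d)) = -18 + 3*d/(39/7 + d))
4303*o(j(5, 2)) = 4303*(3*(-234 - 35*(⅓ - 1*2))/(39 + 7*(⅓ - 1*2))) = 4303*(3*(-234 - 35*(⅓ - 2))/(39 + 7*(⅓ - 2))) = 4303*(3*(-234 - 35*(-5/3))/(39 + 7*(-5/3))) = 4303*(3*(-234 + 175/3)/(39 - 35/3)) = 4303*(3*(-527/3)/(82/3)) = 4303*(3*(3/82)*(-527/3)) = 4303*(-1581/82) = -6803043/82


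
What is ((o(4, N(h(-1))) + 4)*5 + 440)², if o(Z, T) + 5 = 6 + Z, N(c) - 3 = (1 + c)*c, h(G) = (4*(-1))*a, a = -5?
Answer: 235225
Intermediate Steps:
h(G) = 20 (h(G) = (4*(-1))*(-5) = -4*(-5) = 20)
N(c) = 3 + c*(1 + c) (N(c) = 3 + (1 + c)*c = 3 + c*(1 + c))
o(Z, T) = 1 + Z (o(Z, T) = -5 + (6 + Z) = 1 + Z)
((o(4, N(h(-1))) + 4)*5 + 440)² = (((1 + 4) + 4)*5 + 440)² = ((5 + 4)*5 + 440)² = (9*5 + 440)² = (45 + 440)² = 485² = 235225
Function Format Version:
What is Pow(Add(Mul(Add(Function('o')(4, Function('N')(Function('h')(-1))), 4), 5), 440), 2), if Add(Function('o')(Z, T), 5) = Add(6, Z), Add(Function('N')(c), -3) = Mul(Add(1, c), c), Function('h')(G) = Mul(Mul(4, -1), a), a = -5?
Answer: 235225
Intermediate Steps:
Function('h')(G) = 20 (Function('h')(G) = Mul(Mul(4, -1), -5) = Mul(-4, -5) = 20)
Function('N')(c) = Add(3, Mul(c, Add(1, c))) (Function('N')(c) = Add(3, Mul(Add(1, c), c)) = Add(3, Mul(c, Add(1, c))))
Function('o')(Z, T) = Add(1, Z) (Function('o')(Z, T) = Add(-5, Add(6, Z)) = Add(1, Z))
Pow(Add(Mul(Add(Function('o')(4, Function('N')(Function('h')(-1))), 4), 5), 440), 2) = Pow(Add(Mul(Add(Add(1, 4), 4), 5), 440), 2) = Pow(Add(Mul(Add(5, 4), 5), 440), 2) = Pow(Add(Mul(9, 5), 440), 2) = Pow(Add(45, 440), 2) = Pow(485, 2) = 235225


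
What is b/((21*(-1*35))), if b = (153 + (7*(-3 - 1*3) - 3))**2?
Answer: -3888/245 ≈ -15.869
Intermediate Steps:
b = 11664 (b = (153 + (7*(-3 - 3) - 3))**2 = (153 + (7*(-6) - 3))**2 = (153 + (-42 - 3))**2 = (153 - 45)**2 = 108**2 = 11664)
b/((21*(-1*35))) = 11664/((21*(-1*35))) = 11664/((21*(-35))) = 11664/(-735) = 11664*(-1/735) = -3888/245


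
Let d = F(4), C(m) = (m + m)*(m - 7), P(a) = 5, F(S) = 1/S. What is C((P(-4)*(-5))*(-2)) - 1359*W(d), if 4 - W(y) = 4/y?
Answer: 20608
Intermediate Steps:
C(m) = 2*m*(-7 + m) (C(m) = (2*m)*(-7 + m) = 2*m*(-7 + m))
d = ¼ (d = 1/4 = ¼ ≈ 0.25000)
W(y) = 4 - 4/y
C((P(-4)*(-5))*(-2)) - 1359*W(d) = 2*((5*(-5))*(-2))*(-7 + (5*(-5))*(-2)) - 1359*(4 - 4/¼) = 2*(-25*(-2))*(-7 - 25*(-2)) - 1359*(4 - 4*4) = 2*50*(-7 + 50) - 1359*(4 - 16) = 2*50*43 - 1359*(-12) = 4300 + 16308 = 20608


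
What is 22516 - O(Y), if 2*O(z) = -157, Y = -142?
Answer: 45189/2 ≈ 22595.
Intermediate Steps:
O(z) = -157/2 (O(z) = (½)*(-157) = -157/2)
22516 - O(Y) = 22516 - 1*(-157/2) = 22516 + 157/2 = 45189/2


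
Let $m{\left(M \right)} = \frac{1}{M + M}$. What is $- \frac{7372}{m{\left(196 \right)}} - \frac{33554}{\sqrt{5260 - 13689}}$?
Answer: $-2889824 + \frac{33554 i \sqrt{8429}}{8429} \approx -2.8898 \cdot 10^{6} + 365.47 i$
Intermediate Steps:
$m{\left(M \right)} = \frac{1}{2 M}$
$- \frac{7372}{m{\left(196 \right)}} - \frac{33554}{\sqrt{5260 - 13689}} = - \frac{7372}{\frac{1}{2} \cdot \frac{1}{196}} - \frac{33554}{\sqrt{5260 - 13689}} = - \frac{7372}{\frac{1}{2} \cdot \frac{1}{196}} - \frac{33554}{\sqrt{-8429}} = - 7372 \frac{1}{\frac{1}{392}} - \frac{33554}{i \sqrt{8429}} = \left(-7372\right) 392 - 33554 \left(- \frac{i \sqrt{8429}}{8429}\right) = -2889824 + \frac{33554 i \sqrt{8429}}{8429}$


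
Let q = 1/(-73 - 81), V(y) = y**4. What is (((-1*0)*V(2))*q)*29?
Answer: 0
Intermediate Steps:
q = -1/154 (q = 1/(-154) = -1/154 ≈ -0.0064935)
(((-1*0)*V(2))*q)*29 = ((-1*0*2**4)*(-1/154))*29 = ((0*16)*(-1/154))*29 = (0*(-1/154))*29 = 0*29 = 0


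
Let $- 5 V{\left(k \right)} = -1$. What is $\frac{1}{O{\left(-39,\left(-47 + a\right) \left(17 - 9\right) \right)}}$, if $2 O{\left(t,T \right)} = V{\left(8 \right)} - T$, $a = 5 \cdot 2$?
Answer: $\frac{10}{1481} \approx 0.0067522$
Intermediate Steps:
$V{\left(k \right)} = \frac{1}{5}$ ($V{\left(k \right)} = \left(- \frac{1}{5}\right) \left(-1\right) = \frac{1}{5}$)
$a = 10$
$O{\left(t,T \right)} = \frac{1}{10} - \frac{T}{2}$ ($O{\left(t,T \right)} = \frac{\frac{1}{5} - T}{2} = \frac{1}{10} - \frac{T}{2}$)
$\frac{1}{O{\left(-39,\left(-47 + a\right) \left(17 - 9\right) \right)}} = \frac{1}{\frac{1}{10} - \frac{\left(-47 + 10\right) \left(17 - 9\right)}{2}} = \frac{1}{\frac{1}{10} - \frac{\left(-37\right) 8}{2}} = \frac{1}{\frac{1}{10} - -148} = \frac{1}{\frac{1}{10} + 148} = \frac{1}{\frac{1481}{10}} = \frac{10}{1481}$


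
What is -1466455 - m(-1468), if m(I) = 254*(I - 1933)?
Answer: -602601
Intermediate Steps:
m(I) = -490982 + 254*I (m(I) = 254*(-1933 + I) = -490982 + 254*I)
-1466455 - m(-1468) = -1466455 - (-490982 + 254*(-1468)) = -1466455 - (-490982 - 372872) = -1466455 - 1*(-863854) = -1466455 + 863854 = -602601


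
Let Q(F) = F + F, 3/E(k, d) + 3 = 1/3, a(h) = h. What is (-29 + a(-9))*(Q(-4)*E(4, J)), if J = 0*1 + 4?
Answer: -342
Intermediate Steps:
J = 4 (J = 0 + 4 = 4)
E(k, d) = -9/8 (E(k, d) = 3/(-3 + 1/3) = 3/(-3 + ⅓) = 3/(-8/3) = 3*(-3/8) = -9/8)
Q(F) = 2*F
(-29 + a(-9))*(Q(-4)*E(4, J)) = (-29 - 9)*((2*(-4))*(-9/8)) = -(-304)*(-9)/8 = -38*9 = -342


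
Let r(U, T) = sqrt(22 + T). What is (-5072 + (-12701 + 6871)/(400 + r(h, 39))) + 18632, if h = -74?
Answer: 2166440840/159939 + 5830*sqrt(61)/159939 ≈ 13546.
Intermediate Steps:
(-5072 + (-12701 + 6871)/(400 + r(h, 39))) + 18632 = (-5072 + (-12701 + 6871)/(400 + sqrt(22 + 39))) + 18632 = (-5072 - 5830/(400 + sqrt(61))) + 18632 = 13560 - 5830/(400 + sqrt(61))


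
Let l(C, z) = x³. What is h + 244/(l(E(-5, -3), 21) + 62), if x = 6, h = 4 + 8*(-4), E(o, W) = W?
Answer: -3770/139 ≈ -27.122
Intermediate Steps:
h = -28 (h = 4 - 32 = -28)
l(C, z) = 216 (l(C, z) = 6³ = 216)
h + 244/(l(E(-5, -3), 21) + 62) = -28 + 244/(216 + 62) = -28 + 244/278 = -28 + (1/278)*244 = -28 + 122/139 = -3770/139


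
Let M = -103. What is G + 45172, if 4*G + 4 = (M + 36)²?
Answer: 185173/4 ≈ 46293.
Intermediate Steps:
G = 4485/4 (G = -1 + (-103 + 36)²/4 = -1 + (¼)*(-67)² = -1 + (¼)*4489 = -1 + 4489/4 = 4485/4 ≈ 1121.3)
G + 45172 = 4485/4 + 45172 = 185173/4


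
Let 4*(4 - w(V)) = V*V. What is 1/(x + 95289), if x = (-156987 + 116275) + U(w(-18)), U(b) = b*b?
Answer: 1/60506 ≈ 1.6527e-5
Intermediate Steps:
w(V) = 4 - V²/4 (w(V) = 4 - V*V/4 = 4 - V²/4)
U(b) = b²
x = -34783 (x = (-156987 + 116275) + (4 - ¼*(-18)²)² = -40712 + (4 - ¼*324)² = -40712 + (4 - 81)² = -40712 + (-77)² = -40712 + 5929 = -34783)
1/(x + 95289) = 1/(-34783 + 95289) = 1/60506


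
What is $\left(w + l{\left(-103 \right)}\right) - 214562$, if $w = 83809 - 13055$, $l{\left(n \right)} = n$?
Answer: $-143911$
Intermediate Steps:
$w = 70754$
$\left(w + l{\left(-103 \right)}\right) - 214562 = \left(70754 - 103\right) - 214562 = 70651 - 214562 = -143911$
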